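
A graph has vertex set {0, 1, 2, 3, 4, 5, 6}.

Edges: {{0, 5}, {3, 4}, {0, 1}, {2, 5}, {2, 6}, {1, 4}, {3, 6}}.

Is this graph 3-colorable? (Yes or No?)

The chromatic number is 3. The cycle 4-1-0-5-2-6-3-4 has odd length 7, so it cannot be 2-colored; at least 3 colors are needed.
3 colors suffice: color a → {4, 5, 6}; color b → {1, 2, 3}; color c → {0}.
That is already a proper 3-coloring.

Yes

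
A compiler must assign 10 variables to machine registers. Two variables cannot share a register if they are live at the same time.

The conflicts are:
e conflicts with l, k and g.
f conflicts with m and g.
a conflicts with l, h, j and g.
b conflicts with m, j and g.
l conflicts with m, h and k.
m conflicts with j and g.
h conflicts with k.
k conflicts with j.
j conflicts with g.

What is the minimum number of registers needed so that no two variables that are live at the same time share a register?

b, m, j, g all conflict with each other, so at least 4 registers are needed.
Using 4 registers: e=2, f=2, a=3, b=4, l=1, m=3, h=2, k=3, j=2, g=1. Each listed conflict is separated.

4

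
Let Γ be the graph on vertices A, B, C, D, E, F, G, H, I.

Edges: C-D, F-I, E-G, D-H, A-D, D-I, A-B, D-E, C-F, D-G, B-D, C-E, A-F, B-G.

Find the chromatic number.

3

C, D, E are mutually adjacent, so at least 3 colors are needed.
A valid assignment using 3 colors: A=2, B=3, C=2, D=1, E=3, F=1, G=2, H=2, I=2. No two adjacent vertices share a color.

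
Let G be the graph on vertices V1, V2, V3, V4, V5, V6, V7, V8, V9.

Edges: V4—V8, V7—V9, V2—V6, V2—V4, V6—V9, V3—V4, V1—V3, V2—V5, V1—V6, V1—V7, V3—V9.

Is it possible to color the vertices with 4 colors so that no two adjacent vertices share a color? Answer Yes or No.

The chromatic number is 3. The cycle V6-V2-V4-V3-V1-V6 has odd length 5, so it cannot be 2-colored; at least 3 colors are needed.
A valid assignment using 3 colors: V1=2, V2=2, V3=3, V4=1, V5=1, V6=1, V7=1, V8=2, V9=2.
Since 4 ≥ 3, a proper 4-coloring certainly exists.

Yes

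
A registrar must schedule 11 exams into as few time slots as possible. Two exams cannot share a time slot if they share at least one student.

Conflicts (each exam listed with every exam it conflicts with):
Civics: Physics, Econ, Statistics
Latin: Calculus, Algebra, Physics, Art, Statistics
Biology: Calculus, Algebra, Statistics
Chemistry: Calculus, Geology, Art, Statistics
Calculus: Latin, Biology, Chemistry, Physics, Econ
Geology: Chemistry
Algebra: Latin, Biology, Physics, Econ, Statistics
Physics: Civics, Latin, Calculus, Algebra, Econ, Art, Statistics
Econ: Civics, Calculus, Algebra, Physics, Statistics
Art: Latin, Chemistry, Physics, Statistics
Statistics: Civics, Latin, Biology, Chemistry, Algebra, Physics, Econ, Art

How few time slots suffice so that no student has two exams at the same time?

4

Latin, Physics, Art, Statistics are mutually in conflict, so at least 4 time slots are needed.
4 time slots suffice: time slot 1 → {Calculus, Geology, Statistics}; time slot 2 → {Biology, Chemistry, Physics}; time slot 3 → {Latin, Econ}; time slot 4 → {Civics, Algebra, Art}. No two conflicting exams share a time slot.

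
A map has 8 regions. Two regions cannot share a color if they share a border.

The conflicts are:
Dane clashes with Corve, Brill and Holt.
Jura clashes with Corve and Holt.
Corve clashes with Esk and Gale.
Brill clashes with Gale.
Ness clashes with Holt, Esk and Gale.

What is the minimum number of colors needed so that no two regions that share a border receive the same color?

3

The cycle Holt-Ness-Esk-Corve-Dane-Holt has odd length 5, so it cannot be 2-colored; at least 3 colors are needed.
3 colors suffice: color 1 → {Corve, Brill, Ness}; color 2 → {Holt, Esk, Gale}; color 3 → {Dane, Jura}. Each listed conflict is separated.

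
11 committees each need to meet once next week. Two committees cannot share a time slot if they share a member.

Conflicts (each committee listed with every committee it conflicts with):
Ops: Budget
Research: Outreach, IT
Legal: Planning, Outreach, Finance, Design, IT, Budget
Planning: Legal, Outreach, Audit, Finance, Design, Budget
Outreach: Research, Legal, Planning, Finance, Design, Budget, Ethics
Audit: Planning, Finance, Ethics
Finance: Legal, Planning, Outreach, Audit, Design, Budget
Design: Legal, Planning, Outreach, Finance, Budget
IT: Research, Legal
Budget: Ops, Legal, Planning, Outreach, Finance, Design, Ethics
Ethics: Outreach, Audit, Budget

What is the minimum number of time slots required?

6

Legal, Planning, Outreach, Finance, Design, Budget pairwise conflict, so at least 6 time slots are needed.
6 time slots suffice: time slot 1 → {Research, Audit, Budget}; time slot 2 → {Ops, Outreach, IT}; time slot 3 → {Legal, Ethics}; time slot 4 → {Finance}; time slot 5 → {Planning}; time slot 6 → {Design}. Each listed conflict is separated.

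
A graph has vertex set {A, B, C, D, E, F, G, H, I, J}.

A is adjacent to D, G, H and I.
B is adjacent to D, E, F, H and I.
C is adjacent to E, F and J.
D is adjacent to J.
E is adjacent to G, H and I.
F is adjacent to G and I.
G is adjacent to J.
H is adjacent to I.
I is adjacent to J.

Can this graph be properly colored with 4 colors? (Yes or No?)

Yes

The chromatic number is 4. B, E, H, I are mutually adjacent (a clique of size 4), so at least 4 colors are needed.
4 colors suffice: color red → {C, D, G, I}; color blue → {A, E, F, J}; color green → {B}; color yellow → {H}.
That is already a proper 4-coloring.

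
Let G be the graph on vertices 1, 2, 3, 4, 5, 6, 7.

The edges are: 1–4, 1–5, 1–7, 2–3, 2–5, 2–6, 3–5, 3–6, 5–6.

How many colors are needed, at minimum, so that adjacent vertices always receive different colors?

2, 3, 5, 6 are pairwise adjacent (a clique of size 4), so at least 4 colors are needed.
4 colors suffice: color a → {4, 5, 7}; color b → {1, 3}; color c → {2}; color d → {6}. No two adjacent vertices share a color.

4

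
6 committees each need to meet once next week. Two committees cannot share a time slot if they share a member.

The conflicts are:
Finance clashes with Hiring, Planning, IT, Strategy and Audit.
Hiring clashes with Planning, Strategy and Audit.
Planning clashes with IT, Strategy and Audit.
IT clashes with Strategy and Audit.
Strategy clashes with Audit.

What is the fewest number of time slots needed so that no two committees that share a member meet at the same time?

5

Finance, Hiring, Planning, Strategy, Audit all conflict with each other, so at least 5 time slots are needed.
5 time slots suffice: time slot 1 → {Planning}; time slot 2 → {Strategy}; time slot 3 → {Audit}; time slot 4 → {Finance}; time slot 5 → {Hiring, IT}. No two conflicting committees share a time slot.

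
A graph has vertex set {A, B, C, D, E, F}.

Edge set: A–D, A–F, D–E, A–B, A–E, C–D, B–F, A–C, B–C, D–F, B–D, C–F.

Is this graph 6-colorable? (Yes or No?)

The chromatic number is 5. A, B, C, D, F are pairwise adjacent (a clique of size 5), so at least 5 colors are needed.
A valid assignment using 5 colors: A=blue, B=green, C=purple, D=red, E=green, F=yellow.
Since 6 ≥ 5, a proper 6-coloring certainly exists.

Yes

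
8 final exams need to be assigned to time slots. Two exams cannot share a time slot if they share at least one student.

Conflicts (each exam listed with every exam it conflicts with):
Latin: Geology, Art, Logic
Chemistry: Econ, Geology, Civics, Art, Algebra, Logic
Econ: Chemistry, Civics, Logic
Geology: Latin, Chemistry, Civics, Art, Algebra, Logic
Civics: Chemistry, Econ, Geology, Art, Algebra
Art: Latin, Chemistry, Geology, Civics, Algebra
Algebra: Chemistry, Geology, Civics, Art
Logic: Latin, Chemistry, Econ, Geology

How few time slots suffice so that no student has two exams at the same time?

Chemistry, Geology, Civics, Art, Algebra are mutually in conflict, so at least 5 time slots are needed.
Using 5 time slots: Latin=2, Chemistry=2, Econ=1, Geology=1, Civics=3, Art=4, Algebra=5, Logic=3. Every pair that conflicts lands in different time slots.

5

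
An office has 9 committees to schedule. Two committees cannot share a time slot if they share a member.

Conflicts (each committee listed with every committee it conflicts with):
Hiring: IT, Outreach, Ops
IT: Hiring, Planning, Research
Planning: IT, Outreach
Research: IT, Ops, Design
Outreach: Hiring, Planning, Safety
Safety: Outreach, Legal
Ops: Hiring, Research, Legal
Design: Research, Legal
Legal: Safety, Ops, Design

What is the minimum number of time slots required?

The cycle Safety-Legal-Ops-Hiring-Outreach-Safety has odd length 5, so it cannot be 2-colored; at least 3 time slots are needed.
3 time slots suffice: time slot 1 → {IT, Outreach, Ops, Design}; time slot 2 → {Hiring, Planning, Research, Legal}; time slot 3 → {Safety}. Every pair that conflicts lands in different time slots.

3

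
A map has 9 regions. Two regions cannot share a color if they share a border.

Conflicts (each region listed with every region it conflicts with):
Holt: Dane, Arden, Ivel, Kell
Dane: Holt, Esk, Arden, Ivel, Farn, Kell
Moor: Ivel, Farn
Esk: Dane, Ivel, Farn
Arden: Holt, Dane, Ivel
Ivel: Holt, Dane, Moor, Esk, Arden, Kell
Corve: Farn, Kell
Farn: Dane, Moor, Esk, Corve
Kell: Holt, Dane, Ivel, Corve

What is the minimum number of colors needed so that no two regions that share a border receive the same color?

Holt, Dane, Arden, Ivel all conflict with each other, so at least 4 colors are needed.
4 colors suffice: color 1 → {Ivel, Farn}; color 2 → {Dane, Moor, Corve}; color 3 → {Holt, Esk}; color 4 → {Arden, Kell}. Every pair that conflicts lands in different colors.

4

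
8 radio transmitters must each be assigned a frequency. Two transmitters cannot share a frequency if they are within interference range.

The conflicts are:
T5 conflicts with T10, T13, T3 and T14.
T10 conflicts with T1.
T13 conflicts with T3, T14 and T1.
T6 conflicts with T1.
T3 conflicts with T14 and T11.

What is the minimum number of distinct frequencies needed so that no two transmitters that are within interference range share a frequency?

T5, T13, T3, T14 are mutually in conflict, so at least 4 frequencies are needed.
4 frequencies suffice: frequency 1 → {T5, T11, T1}; frequency 2 → {T10, T6, T3}; frequency 3 → {T13}; frequency 4 → {T14}. No two conflicting transmitters share a frequency.

4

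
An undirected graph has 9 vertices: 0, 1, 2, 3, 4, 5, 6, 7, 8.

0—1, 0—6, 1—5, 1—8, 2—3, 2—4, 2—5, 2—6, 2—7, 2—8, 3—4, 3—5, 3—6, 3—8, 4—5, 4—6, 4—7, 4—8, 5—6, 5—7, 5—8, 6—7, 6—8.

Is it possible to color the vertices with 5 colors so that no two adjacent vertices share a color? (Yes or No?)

No

2, 3, 4, 5, 6, 8 form a clique, so at least 6 colors are needed.
So 5 colors are not enough.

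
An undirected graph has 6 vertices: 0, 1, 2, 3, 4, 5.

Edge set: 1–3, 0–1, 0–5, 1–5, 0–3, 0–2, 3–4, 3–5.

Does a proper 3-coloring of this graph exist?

0, 1, 3, 5 are mutually adjacent (a clique of size 4), so at least 4 colors are needed.
So 3 colors are not enough.

No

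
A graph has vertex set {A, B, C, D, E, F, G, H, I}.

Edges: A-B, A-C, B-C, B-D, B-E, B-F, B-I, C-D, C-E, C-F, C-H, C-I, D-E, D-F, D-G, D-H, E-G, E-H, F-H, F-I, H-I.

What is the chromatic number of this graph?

4

B, C, D, E are pairwise adjacent (a clique of size 4), so at least 4 colors are needed.
A valid assignment using 4 colors: A=3, B=2, C=1, D=3, E=4, F=4, G=1, H=2, I=3. Each edge has distinct colors on its endpoints.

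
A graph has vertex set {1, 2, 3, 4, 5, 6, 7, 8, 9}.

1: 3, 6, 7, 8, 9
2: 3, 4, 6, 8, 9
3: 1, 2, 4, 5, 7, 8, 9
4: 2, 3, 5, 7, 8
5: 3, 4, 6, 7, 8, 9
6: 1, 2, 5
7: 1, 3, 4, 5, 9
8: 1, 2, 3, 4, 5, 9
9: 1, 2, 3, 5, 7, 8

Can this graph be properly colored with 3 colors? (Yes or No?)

1, 3, 8, 9 form a clique, so at least 4 colors are needed.
So 3 colors are not enough.

No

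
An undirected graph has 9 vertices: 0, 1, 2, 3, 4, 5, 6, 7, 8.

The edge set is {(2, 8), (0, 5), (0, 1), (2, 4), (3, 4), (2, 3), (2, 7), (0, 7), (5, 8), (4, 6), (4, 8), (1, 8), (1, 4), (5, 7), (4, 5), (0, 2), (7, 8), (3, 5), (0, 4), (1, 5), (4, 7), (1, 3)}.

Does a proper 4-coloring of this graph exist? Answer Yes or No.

Yes

The chromatic number is 4. 2, 4, 7, 8 form a clique, so at least 4 colors are needed.
4 colors suffice: 0=c, 1=d, 2=b, 3=c, 4=a, 5=b, 6=b, 7=d, 8=c.
That is already a proper 4-coloring.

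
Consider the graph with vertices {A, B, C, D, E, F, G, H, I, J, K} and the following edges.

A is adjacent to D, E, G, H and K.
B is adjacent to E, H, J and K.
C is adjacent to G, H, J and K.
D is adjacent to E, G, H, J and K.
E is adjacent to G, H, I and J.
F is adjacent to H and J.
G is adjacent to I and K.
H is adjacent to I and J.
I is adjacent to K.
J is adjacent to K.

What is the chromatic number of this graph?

A, D, E, G are mutually adjacent (a clique of size 4), so at least 4 colors are needed.
4 colors suffice: A=blue, B=yellow, C=yellow, D=yellow, E=green, F=green, G=red, H=red, I=blue, J=blue, K=green. Each edge has distinct colors on its endpoints.

4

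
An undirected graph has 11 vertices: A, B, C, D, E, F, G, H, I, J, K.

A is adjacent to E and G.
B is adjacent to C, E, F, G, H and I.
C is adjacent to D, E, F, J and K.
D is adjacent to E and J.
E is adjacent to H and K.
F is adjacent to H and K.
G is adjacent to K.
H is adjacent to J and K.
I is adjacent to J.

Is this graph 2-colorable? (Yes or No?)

B, E, H are mutually adjacent, so at least 3 colors are needed.
So 2 colors are not enough.

No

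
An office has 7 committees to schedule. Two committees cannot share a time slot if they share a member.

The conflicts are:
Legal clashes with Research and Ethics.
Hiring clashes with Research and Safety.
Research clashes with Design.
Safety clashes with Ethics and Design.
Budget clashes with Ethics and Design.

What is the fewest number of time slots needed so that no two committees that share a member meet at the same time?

The cycle Research-Legal-Ethics-Safety-Hiring-Research has odd length 5, so it cannot be 2-colored; at least 3 time slots are needed.
3 time slots suffice: time slot 1 → {Research, Ethics}; time slot 2 → {Legal, Safety, Budget}; time slot 3 → {Hiring, Design}. Each listed conflict is separated.

3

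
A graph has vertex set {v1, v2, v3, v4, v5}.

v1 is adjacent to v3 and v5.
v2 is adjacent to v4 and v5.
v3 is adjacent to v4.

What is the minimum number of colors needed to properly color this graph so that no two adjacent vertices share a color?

3

The cycle v3-v1-v5-v2-v4-v3 has odd length 5, so it cannot be 2-colored; at least 3 colors are needed.
A valid assignment using 3 colors: v1=2, v2=2, v3=1, v4=3, v5=1. Every edge joins two different colors.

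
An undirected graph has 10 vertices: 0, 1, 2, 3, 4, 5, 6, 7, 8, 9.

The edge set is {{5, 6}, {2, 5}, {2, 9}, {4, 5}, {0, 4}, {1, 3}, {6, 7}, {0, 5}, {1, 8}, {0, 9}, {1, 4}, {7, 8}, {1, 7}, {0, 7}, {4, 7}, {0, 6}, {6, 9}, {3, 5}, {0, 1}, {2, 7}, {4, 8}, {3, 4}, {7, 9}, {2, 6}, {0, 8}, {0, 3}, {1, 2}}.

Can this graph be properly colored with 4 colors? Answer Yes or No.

No

0, 1, 4, 7, 8 are mutually adjacent (a clique of size 5), so at least 5 colors are needed.
So 4 colors are not enough.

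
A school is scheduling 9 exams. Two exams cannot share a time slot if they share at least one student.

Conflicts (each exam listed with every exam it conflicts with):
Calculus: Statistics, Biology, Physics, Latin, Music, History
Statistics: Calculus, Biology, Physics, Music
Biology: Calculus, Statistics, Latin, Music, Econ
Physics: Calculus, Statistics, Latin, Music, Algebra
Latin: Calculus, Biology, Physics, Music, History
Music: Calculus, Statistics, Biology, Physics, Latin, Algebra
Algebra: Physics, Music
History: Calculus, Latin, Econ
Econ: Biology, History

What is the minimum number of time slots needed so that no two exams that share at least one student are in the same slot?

4

Calculus, Biology, Latin, Music are mutually in conflict, so at least 4 time slots are needed.
Using 4 time slots: Calculus=2, Statistics=4, Biology=3, Physics=3, Latin=4, Music=1, Algebra=2, History=1, Econ=2. Every pair that conflicts lands in different time slots.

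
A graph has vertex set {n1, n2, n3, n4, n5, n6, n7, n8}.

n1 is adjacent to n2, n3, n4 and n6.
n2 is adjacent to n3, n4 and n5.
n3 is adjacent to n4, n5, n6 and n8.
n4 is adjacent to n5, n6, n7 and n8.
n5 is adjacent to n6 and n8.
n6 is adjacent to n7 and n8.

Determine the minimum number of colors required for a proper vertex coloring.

n3, n4, n5, n6, n8 form a clique, so at least 5 colors are needed.
5 colors suffice: color 1 → {n4}; color 2 → {n2, n6}; color 3 → {n3, n7}; color 4 → {n1, n5}; color 5 → {n8}. Every edge joins two different colors.

5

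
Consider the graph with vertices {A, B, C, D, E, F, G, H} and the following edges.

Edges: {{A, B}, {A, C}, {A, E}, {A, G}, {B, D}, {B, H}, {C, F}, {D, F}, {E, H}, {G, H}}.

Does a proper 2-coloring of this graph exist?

No

The cycle C-A-B-D-F-C has odd length 5, so it cannot be 2-colored; at least 3 colors are needed.
So 2 colors are not enough.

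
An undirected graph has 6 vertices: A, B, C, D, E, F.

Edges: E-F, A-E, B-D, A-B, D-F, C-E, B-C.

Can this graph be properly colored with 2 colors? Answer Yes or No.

No

The cycle D-F-E-C-B-D has odd length 5, so it cannot be 2-colored; at least 3 colors are needed.
So 2 colors are not enough.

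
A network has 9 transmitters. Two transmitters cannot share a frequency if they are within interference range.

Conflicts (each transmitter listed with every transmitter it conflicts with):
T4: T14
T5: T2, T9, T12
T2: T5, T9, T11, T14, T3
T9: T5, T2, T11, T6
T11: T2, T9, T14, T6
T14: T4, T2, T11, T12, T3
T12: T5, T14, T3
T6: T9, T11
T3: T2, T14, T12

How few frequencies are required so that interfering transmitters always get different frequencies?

3

T2, T14, T3 pairwise conflict, so at least 3 frequencies are needed.
Using 3 frequencies: T4=2, T5=3, T2=2, T9=1, T11=3, T14=1, T12=2, T6=2, T3=3. Every pair that conflicts lands in different frequencies.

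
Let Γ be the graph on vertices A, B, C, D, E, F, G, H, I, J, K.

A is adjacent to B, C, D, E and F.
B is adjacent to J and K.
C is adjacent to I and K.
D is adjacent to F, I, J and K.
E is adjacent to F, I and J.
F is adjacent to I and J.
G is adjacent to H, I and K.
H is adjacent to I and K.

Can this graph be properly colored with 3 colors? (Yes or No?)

Yes

The chromatic number is 3. E, F, J are pairwise adjacent, so at least 3 colors are needed.
A valid assignment using 3 colors: A=1, B=2, C=2, D=3, E=3, F=2, G=3, H=2, I=1, J=1, K=1.
That is already a proper 3-coloring.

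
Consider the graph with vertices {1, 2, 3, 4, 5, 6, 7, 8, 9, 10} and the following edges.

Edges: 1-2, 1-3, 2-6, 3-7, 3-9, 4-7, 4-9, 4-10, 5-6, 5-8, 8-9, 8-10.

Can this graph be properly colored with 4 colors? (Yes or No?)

The chromatic number is 3. The cycle 1-2-6-5-8-9-3-1 has odd length 7, so it cannot be 2-colored; at least 3 colors are needed.
3 colors suffice: color a → {2, 5, 7, 9, 10}; color b → {3, 4, 6, 8}; color c → {1}.
Since 4 ≥ 3, a proper 4-coloring certainly exists.

Yes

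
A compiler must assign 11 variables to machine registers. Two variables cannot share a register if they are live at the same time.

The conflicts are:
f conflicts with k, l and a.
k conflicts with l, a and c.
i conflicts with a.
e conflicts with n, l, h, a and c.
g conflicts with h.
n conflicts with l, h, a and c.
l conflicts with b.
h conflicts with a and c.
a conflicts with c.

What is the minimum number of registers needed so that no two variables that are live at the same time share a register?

e, n, h, a, c pairwise conflict, so at least 5 registers are needed.
5 registers suffice: register 1 → {g, l, a}; register 2 → {k, i, h, b}; register 3 → {f, c}; register 4 → {e}; register 5 → {n}. Every pair that conflicts lands in different registers.

5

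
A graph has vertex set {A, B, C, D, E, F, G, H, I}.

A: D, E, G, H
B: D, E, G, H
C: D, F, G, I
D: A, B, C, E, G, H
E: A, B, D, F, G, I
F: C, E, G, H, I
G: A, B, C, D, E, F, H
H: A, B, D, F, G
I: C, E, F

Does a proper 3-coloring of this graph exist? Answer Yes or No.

No

B, D, E, G are pairwise adjacent (a clique of size 4), so at least 4 colors are needed.
So 3 colors are not enough.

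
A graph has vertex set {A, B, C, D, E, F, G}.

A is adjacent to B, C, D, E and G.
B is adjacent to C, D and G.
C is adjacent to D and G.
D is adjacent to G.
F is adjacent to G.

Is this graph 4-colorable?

A, B, C, D, G form a clique, so at least 5 colors are needed.
So 4 colors are not enough.

No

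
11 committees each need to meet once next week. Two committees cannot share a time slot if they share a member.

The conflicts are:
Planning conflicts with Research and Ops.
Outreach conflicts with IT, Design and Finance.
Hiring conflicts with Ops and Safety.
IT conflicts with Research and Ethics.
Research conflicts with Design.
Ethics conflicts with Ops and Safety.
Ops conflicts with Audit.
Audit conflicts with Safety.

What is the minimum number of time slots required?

3

The cycle Planning-Ops-Ethics-IT-Research-Planning has odd length 5, so it cannot be 2-colored; at least 3 time slots are needed.
3 time slots suffice: time slot 1 → {Outreach, Research, Ops, Safety}; time slot 2 → {Planning, Hiring, Ethics, Audit, Design, Finance}; time slot 3 → {IT}. Each listed conflict is separated.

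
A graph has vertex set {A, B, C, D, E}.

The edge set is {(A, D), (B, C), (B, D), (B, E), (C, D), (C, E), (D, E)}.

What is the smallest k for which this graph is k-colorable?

4

B, C, D, E are pairwise adjacent (a clique of size 4), so at least 4 colors are needed.
4 colors suffice: color red → {D}; color blue → {A, C}; color green → {E}; color yellow → {B}. No two adjacent vertices share a color.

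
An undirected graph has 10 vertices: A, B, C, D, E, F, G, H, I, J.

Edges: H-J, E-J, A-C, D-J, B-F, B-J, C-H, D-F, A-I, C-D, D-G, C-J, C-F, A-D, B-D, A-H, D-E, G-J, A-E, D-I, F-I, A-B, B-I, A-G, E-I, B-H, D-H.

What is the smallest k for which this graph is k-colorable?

B, D, H, J form a clique, so at least 4 colors are needed.
4 colors suffice: color 1 → {D}; color 2 → {A, F, J}; color 3 → {B, C, E, G}; color 4 → {H, I}. Every edge joins two different colors.

4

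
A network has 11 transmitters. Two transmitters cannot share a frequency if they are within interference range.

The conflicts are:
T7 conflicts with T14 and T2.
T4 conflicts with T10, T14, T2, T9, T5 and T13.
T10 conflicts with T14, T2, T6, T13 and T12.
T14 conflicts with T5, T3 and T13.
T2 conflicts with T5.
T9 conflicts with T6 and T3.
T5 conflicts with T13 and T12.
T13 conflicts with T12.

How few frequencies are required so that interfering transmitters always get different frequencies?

4

T4, T14, T5, T13 pairwise conflict, so at least 4 frequencies are needed.
4 frequencies suffice: frequency 1 → {T14, T2, T9, T12}; frequency 2 → {T7, T4, T6, T3}; frequency 3 → {T10, T5}; frequency 4 → {T13}. Each listed conflict is separated.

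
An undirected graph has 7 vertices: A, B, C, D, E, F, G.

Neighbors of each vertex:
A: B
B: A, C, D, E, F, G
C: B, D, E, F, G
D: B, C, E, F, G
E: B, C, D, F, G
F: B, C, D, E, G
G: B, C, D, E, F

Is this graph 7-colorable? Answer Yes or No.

Yes

The chromatic number is 6. B, C, D, E, F, G are mutually adjacent (a clique of size 6), so at least 6 colors are needed.
6 colors suffice: color 1 → {B}; color 2 → {A, C}; color 3 → {E}; color 4 → {D}; color 5 → {G}; color 6 → {F}.
Since 7 ≥ 6, a proper 7-coloring certainly exists.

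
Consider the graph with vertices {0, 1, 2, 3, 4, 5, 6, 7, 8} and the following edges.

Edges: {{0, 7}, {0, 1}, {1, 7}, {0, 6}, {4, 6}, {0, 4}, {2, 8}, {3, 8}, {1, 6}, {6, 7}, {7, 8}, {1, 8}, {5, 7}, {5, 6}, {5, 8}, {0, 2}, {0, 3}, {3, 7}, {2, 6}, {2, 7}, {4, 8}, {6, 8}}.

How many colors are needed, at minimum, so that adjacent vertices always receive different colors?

1, 6, 7, 8 are mutually adjacent (a clique of size 4), so at least 4 colors are needed.
4 colors suffice: color red → {4, 7}; color blue → {0, 8}; color green → {3, 6}; color yellow → {1, 2, 5}. Each edge has distinct colors on its endpoints.

4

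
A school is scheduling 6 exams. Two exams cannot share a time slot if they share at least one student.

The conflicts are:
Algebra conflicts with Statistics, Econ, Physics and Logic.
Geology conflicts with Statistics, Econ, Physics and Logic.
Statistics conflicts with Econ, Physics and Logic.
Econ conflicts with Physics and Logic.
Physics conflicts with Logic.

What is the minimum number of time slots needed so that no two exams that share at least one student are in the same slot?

Geology, Statistics, Econ, Physics, Logic pairwise conflict, so at least 5 time slots are needed.
A valid assignment using 5 time slots: Algebra=5, Geology=5, Statistics=4, Econ=1, Physics=3, Logic=2. Every pair that conflicts lands in different time slots.

5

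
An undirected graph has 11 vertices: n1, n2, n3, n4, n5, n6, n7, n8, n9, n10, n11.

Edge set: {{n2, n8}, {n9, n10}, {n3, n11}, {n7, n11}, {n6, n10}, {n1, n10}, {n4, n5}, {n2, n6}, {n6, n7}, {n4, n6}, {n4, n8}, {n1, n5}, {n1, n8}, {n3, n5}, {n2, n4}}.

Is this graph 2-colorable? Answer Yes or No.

No

n2, n4, n6 are pairwise adjacent, so at least 3 colors are needed.
So 2 colors are not enough.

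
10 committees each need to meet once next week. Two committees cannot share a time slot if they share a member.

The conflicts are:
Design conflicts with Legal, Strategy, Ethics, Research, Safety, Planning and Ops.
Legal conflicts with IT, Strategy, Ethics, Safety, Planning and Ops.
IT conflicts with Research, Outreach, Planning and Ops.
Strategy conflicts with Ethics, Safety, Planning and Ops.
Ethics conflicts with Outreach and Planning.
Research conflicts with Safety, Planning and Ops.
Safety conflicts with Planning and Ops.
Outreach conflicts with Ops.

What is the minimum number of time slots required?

Design, Legal, Strategy, Safety, Ops pairwise conflict, so at least 5 time slots are needed.
A valid assignment using 5 time slots: Design=2, Legal=3, IT=2, Strategy=4, Ethics=5, Research=3, Safety=5, Outreach=3, Planning=1, Ops=1. Each listed conflict is separated.

5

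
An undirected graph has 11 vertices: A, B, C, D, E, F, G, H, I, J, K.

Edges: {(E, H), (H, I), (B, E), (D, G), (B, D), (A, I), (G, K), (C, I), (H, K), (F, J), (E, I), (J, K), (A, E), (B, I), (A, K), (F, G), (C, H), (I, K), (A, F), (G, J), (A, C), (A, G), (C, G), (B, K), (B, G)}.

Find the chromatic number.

3

G, J, K are pairwise adjacent, so at least 3 colors are needed.
3 colors suffice: color 1 → {G, I}; color 2 → {C, D, E, F, K}; color 3 → {A, B, H, J}. No two adjacent vertices share a color.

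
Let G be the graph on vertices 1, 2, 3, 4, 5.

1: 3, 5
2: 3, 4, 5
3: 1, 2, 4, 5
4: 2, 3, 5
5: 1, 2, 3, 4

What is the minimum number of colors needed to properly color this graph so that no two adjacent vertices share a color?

4

2, 3, 4, 5 form a clique, so at least 4 colors are needed.
4 colors suffice: color red → {3}; color blue → {5}; color green → {1, 2}; color yellow → {4}. No two adjacent vertices share a color.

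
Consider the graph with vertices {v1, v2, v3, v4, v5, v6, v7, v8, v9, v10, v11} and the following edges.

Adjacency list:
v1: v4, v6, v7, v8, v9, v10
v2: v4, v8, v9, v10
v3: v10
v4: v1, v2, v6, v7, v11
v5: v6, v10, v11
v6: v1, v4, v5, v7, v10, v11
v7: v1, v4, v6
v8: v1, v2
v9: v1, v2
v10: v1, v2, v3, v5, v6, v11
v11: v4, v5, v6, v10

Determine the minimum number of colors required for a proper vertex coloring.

v5, v6, v10, v11 are pairwise adjacent (a clique of size 4), so at least 4 colors are needed.
4 colors suffice: color 1 → {v4, v8, v9, v10}; color 2 → {v2, v3, v6}; color 3 → {v1, v11}; color 4 → {v5, v7}. No two adjacent vertices share a color.

4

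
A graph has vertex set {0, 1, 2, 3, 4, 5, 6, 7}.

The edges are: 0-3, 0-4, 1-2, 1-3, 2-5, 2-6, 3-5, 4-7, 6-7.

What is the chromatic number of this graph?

The cycle 7-6-2-1-3-0-4-7 has odd length 7, so it cannot be 2-colored; at least 3 colors are needed.
One proper 3-coloring: 0=blue, 1=blue, 2=red, 3=red, 4=red, 5=blue, 6=green, 7=blue. Each edge has distinct colors on its endpoints.

3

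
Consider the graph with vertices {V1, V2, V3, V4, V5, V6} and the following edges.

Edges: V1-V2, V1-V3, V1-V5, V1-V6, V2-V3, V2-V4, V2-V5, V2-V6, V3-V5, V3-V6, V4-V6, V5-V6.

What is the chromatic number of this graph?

V1, V2, V3, V5, V6 form a clique, so at least 5 colors are needed.
5 colors suffice: color 1 → {V2}; color 2 → {V6}; color 3 → {V1, V4}; color 4 → {V3}; color 5 → {V5}. Each edge has distinct colors on its endpoints.

5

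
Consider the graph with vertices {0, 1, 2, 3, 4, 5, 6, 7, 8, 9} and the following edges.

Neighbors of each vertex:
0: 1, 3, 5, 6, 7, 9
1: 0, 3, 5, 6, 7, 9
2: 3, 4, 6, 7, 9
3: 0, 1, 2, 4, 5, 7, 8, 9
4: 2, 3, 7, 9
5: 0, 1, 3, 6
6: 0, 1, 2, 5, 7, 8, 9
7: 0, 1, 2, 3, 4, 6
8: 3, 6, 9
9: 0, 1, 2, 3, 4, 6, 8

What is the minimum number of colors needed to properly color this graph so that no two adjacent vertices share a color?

0, 1, 5, 6 form a clique, so at least 4 colors are needed.
One proper 4-coloring: 0=green, 1=yellow, 2=green, 3=red, 4=yellow, 5=blue, 6=red, 7=blue, 8=green, 9=blue. Each edge has distinct colors on its endpoints.

4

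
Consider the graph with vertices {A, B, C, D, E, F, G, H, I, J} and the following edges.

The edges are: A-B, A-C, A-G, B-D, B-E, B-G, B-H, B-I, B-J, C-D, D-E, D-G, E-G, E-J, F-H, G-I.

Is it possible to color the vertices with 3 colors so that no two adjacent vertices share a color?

B, D, E, G are pairwise adjacent (a clique of size 4), so at least 4 colors are needed.
So 3 colors are not enough.

No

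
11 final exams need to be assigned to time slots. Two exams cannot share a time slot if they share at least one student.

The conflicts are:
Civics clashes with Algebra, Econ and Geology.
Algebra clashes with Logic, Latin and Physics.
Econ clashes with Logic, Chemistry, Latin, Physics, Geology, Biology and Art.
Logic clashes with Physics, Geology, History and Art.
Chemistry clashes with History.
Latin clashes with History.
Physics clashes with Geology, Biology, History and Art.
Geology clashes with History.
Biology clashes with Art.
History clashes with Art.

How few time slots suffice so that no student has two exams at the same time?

Econ, Physics, Biology, Art pairwise conflict, so at least 4 time slots are needed.
4 time slots suffice: Civics=2, Algebra=1, Econ=1, Logic=3, Chemistry=2, Latin=2, Physics=2, Geology=4, Biology=3, History=1, Art=4. Each listed conflict is separated.

4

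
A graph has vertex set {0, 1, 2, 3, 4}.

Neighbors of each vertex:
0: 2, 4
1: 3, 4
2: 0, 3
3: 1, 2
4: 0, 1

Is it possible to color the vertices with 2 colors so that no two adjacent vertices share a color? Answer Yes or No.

The cycle 4-1-3-2-0-4 has odd length 5, so it cannot be 2-colored; at least 3 colors are needed.
So 2 colors are not enough.

No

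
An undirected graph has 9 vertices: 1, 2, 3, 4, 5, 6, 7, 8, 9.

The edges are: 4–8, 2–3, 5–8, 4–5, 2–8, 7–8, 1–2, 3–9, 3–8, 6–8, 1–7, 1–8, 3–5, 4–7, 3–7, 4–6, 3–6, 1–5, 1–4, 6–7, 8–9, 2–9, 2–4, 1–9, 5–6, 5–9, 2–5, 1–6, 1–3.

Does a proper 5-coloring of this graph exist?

1, 2, 3, 5, 8, 9 form a clique, so at least 6 colors are needed.
So 5 colors are not enough.

No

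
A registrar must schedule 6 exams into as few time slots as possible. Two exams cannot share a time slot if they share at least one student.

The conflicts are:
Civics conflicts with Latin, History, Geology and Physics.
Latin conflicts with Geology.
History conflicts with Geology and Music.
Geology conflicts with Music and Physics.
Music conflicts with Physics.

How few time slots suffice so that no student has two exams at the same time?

3

History, Geology, Music all conflict with each other, so at least 3 time slots are needed.
3 time slots suffice: time slot 1 → {Geology}; time slot 2 → {Civics, Music}; time slot 3 → {Latin, History, Physics}. Each listed conflict is separated.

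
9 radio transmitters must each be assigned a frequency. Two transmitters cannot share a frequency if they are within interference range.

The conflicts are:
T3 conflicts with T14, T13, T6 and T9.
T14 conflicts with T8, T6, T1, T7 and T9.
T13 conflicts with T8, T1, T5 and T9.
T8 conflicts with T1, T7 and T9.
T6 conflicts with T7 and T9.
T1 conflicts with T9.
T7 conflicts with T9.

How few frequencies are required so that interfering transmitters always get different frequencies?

T14, T6, T7, T9 all conflict with each other, so at least 4 frequencies are needed.
4 frequencies suffice: frequency 1 → {T5, T9}; frequency 2 → {T14, T13}; frequency 3 → {T8, T6}; frequency 4 → {T3, T1, T7}. No two conflicting transmitters share a frequency.

4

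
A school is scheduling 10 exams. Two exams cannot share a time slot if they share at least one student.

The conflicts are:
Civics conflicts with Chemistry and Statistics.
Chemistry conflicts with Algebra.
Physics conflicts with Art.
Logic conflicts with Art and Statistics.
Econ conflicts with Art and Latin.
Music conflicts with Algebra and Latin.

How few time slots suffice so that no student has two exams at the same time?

The cycle Civics-Statistics-Logic-Art-Econ-Latin-Music-Algebra-Chemistry-Civics has odd length 9, so it cannot be 2-colored; at least 3 time slots are needed.
3 time slots suffice: time slot 1 → {Chemistry, Art, Music, Statistics}; time slot 2 → {Civics, Physics, Logic, Econ, Algebra}; time slot 3 → {Latin}. Every pair that conflicts lands in different time slots.

3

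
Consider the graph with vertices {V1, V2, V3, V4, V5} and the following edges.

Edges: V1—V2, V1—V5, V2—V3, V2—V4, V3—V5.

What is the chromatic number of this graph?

2

V2 and V3 are adjacent, so at least 2 colors are needed.
A valid assignment using 2 colors: V1=2, V2=1, V3=2, V4=2, V5=1. Every edge joins two different colors.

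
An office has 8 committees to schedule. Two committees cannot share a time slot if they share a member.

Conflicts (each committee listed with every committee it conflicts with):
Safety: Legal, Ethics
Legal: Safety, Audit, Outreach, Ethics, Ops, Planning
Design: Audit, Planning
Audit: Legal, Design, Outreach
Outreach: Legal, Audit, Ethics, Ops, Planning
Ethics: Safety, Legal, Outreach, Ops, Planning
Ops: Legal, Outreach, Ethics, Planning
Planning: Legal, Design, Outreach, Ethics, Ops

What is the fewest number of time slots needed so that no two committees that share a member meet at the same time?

Legal, Outreach, Ethics, Ops, Planning are mutually in conflict, so at least 5 time slots are needed.
Using 5 time slots: Safety=2, Legal=1, Design=1, Audit=2, Outreach=4, Ethics=3, Ops=5, Planning=2. Each listed conflict is separated.

5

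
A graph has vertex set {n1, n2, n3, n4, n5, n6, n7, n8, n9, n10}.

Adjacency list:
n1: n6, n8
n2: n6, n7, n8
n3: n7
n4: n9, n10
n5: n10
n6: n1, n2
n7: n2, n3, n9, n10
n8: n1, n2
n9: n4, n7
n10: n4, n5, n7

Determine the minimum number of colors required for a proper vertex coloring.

2

n1 and n6 are adjacent, so at least 2 colors are needed.
2 colors suffice: color R → {n4, n5, n6, n7, n8}; color B → {n1, n2, n3, n9, n10}. Every edge joins two different colors.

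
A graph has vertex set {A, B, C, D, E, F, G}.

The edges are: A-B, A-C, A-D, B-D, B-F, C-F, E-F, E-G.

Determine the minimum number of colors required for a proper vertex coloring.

3

A, B, D are mutually adjacent, so at least 3 colors are needed.
A valid assignment using 3 colors: A=1, B=2, C=2, D=3, E=2, F=1, G=1. No two adjacent vertices share a color.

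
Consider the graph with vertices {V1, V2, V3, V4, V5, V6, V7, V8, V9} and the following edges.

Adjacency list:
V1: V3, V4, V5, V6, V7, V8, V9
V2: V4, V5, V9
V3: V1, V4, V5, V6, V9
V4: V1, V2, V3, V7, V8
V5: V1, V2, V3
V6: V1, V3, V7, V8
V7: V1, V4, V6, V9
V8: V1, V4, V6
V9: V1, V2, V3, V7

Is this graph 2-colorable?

No

V1, V3, V5 are pairwise adjacent, so at least 3 colors are needed.
So 2 colors are not enough.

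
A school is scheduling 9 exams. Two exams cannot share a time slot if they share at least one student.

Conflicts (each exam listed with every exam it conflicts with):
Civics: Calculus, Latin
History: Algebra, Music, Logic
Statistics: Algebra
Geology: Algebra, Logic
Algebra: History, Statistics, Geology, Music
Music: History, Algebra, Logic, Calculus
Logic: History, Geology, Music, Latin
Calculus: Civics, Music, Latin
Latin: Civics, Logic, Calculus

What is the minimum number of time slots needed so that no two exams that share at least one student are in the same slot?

Civics, Calculus, Latin are mutually in conflict, so at least 3 time slots are needed.
3 time slots suffice: Civics=3, History=3, Statistics=2, Geology=2, Algebra=1, Music=2, Logic=1, Calculus=1, Latin=2. No two conflicting exams share a time slot.

3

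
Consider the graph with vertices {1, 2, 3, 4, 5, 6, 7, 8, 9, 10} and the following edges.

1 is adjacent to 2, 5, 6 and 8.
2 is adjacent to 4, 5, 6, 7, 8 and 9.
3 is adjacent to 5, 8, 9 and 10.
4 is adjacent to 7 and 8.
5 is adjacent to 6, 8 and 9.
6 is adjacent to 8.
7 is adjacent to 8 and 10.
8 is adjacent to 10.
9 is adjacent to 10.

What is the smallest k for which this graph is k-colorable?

1, 2, 5, 6, 8 form a clique, so at least 5 colors are needed.
5 colors suffice: 1=purple, 2=blue, 3=yellow, 4=yellow, 5=green, 6=yellow, 7=green, 8=red, 9=red, 10=blue. No two adjacent vertices share a color.

5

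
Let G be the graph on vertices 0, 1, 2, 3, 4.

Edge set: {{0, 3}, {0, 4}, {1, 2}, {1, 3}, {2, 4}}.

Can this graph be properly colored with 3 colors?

The chromatic number is 3. The cycle 4-0-3-1-2-4 has odd length 5, so it cannot be 2-colored; at least 3 colors are needed.
3 colors suffice: color red → {3, 4}; color blue → {0, 2}; color green → {1}.
That is already a proper 3-coloring.

Yes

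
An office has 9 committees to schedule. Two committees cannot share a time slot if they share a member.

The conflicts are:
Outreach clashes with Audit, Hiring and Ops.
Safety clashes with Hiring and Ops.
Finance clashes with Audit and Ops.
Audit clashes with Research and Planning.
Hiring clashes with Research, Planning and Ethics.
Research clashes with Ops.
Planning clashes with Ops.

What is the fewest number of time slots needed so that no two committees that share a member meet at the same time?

Safety and Ops conflict, so at least 2 time slots are needed.
A valid assignment using 2 time slots: Outreach=2, Safety=2, Finance=2, Audit=1, Hiring=1, Research=2, Planning=2, Ethics=2, Ops=1. Each listed conflict is separated.

2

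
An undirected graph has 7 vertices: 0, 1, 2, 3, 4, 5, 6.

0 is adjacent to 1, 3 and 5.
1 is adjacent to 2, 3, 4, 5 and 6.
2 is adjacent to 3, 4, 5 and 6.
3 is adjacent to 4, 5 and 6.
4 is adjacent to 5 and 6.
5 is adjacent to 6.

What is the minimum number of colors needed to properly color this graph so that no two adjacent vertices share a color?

6

1, 2, 3, 4, 5, 6 are mutually adjacent (a clique of size 6), so at least 6 colors are needed.
6 colors suffice: color a → {5}; color b → {3}; color c → {1}; color d → {0, 2}; color e → {4}; color f → {6}. Each edge has distinct colors on its endpoints.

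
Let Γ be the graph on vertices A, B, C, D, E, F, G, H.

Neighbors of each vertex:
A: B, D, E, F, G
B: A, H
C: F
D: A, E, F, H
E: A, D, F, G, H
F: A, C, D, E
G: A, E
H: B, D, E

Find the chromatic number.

A, D, E, F form a clique, so at least 4 colors are needed.
4 colors suffice: color 1 → {B, C, E}; color 2 → {A, H}; color 3 → {F, G}; color 4 → {D}. Every edge joins two different colors.

4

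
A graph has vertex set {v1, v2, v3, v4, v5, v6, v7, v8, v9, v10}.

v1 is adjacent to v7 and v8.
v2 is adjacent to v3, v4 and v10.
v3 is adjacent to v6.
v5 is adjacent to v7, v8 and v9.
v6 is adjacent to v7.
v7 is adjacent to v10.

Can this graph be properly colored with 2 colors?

No

The cycle v2-v10-v7-v6-v3-v2 has odd length 5, so it cannot be 2-colored; at least 3 colors are needed.
So 2 colors are not enough.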